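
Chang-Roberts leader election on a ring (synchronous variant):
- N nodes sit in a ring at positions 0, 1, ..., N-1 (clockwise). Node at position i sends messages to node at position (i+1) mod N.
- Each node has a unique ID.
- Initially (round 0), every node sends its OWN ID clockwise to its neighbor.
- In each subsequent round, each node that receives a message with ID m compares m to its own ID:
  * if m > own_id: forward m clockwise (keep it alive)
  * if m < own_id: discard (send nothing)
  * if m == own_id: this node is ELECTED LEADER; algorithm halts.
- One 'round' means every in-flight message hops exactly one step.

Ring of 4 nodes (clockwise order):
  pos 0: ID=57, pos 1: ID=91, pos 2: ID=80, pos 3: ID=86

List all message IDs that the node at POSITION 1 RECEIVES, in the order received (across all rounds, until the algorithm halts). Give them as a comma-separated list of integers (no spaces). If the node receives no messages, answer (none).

Round 1: pos1(id91) recv 57: drop; pos2(id80) recv 91: fwd; pos3(id86) recv 80: drop; pos0(id57) recv 86: fwd
Round 2: pos3(id86) recv 91: fwd; pos1(id91) recv 86: drop
Round 3: pos0(id57) recv 91: fwd
Round 4: pos1(id91) recv 91: ELECTED

Answer: 57,86,91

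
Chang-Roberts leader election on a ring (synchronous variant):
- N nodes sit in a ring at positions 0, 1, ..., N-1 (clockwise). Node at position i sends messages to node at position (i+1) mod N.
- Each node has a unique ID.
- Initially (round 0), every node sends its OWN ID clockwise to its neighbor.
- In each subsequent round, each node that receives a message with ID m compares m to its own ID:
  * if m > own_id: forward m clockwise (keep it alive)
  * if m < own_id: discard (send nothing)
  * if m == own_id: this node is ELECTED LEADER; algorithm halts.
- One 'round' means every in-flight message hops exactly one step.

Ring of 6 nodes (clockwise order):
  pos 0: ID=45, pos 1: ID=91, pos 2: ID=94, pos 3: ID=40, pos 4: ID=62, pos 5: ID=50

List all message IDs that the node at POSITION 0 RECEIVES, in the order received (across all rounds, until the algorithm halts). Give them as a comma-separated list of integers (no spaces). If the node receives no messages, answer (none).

Answer: 50,62,94

Derivation:
Round 1: pos1(id91) recv 45: drop; pos2(id94) recv 91: drop; pos3(id40) recv 94: fwd; pos4(id62) recv 40: drop; pos5(id50) recv 62: fwd; pos0(id45) recv 50: fwd
Round 2: pos4(id62) recv 94: fwd; pos0(id45) recv 62: fwd; pos1(id91) recv 50: drop
Round 3: pos5(id50) recv 94: fwd; pos1(id91) recv 62: drop
Round 4: pos0(id45) recv 94: fwd
Round 5: pos1(id91) recv 94: fwd
Round 6: pos2(id94) recv 94: ELECTED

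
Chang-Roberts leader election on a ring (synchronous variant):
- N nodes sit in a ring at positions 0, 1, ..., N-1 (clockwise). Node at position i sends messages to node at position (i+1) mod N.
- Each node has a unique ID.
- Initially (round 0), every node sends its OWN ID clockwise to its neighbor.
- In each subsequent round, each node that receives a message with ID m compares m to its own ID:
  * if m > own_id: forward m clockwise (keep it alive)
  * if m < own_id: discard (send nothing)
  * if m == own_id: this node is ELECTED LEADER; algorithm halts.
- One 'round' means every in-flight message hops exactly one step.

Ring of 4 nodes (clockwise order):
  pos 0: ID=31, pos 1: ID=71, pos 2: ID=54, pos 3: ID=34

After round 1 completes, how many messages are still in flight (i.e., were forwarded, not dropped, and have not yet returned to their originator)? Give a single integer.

Answer: 3

Derivation:
Round 1: pos1(id71) recv 31: drop; pos2(id54) recv 71: fwd; pos3(id34) recv 54: fwd; pos0(id31) recv 34: fwd
After round 1: 3 messages still in flight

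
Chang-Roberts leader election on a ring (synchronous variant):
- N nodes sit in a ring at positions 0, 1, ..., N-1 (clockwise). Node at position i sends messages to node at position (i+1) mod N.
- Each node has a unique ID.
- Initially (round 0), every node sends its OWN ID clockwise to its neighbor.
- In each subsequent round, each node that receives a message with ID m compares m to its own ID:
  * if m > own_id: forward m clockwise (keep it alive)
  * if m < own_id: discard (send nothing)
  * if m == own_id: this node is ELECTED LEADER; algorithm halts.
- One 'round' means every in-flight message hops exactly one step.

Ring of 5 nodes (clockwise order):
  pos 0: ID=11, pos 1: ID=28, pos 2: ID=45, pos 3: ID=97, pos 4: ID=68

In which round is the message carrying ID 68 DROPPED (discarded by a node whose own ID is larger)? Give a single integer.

Answer: 4

Derivation:
Round 1: pos1(id28) recv 11: drop; pos2(id45) recv 28: drop; pos3(id97) recv 45: drop; pos4(id68) recv 97: fwd; pos0(id11) recv 68: fwd
Round 2: pos0(id11) recv 97: fwd; pos1(id28) recv 68: fwd
Round 3: pos1(id28) recv 97: fwd; pos2(id45) recv 68: fwd
Round 4: pos2(id45) recv 97: fwd; pos3(id97) recv 68: drop
Round 5: pos3(id97) recv 97: ELECTED
Message ID 68 originates at pos 4; dropped at pos 3 in round 4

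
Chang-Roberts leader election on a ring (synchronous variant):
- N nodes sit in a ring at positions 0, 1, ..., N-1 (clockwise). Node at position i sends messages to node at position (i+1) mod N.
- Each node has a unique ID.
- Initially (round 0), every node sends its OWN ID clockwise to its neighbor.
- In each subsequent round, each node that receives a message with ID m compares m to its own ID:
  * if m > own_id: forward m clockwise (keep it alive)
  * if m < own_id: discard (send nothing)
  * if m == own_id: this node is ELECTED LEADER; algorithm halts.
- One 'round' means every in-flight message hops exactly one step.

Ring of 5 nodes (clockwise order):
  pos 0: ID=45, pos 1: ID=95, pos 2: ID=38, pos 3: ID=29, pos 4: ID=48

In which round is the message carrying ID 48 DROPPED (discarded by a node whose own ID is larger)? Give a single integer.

Answer: 2

Derivation:
Round 1: pos1(id95) recv 45: drop; pos2(id38) recv 95: fwd; pos3(id29) recv 38: fwd; pos4(id48) recv 29: drop; pos0(id45) recv 48: fwd
Round 2: pos3(id29) recv 95: fwd; pos4(id48) recv 38: drop; pos1(id95) recv 48: drop
Round 3: pos4(id48) recv 95: fwd
Round 4: pos0(id45) recv 95: fwd
Round 5: pos1(id95) recv 95: ELECTED
Message ID 48 originates at pos 4; dropped at pos 1 in round 2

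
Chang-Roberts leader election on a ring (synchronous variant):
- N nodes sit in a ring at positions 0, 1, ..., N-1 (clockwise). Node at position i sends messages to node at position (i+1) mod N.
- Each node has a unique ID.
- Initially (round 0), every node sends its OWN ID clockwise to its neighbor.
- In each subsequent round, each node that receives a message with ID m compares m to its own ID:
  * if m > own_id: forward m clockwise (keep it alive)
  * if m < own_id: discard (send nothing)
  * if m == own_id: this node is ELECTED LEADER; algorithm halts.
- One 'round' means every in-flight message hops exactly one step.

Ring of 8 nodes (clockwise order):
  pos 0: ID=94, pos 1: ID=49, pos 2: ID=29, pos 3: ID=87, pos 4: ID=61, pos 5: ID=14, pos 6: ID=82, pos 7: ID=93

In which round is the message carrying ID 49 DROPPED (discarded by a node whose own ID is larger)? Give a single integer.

Round 1: pos1(id49) recv 94: fwd; pos2(id29) recv 49: fwd; pos3(id87) recv 29: drop; pos4(id61) recv 87: fwd; pos5(id14) recv 61: fwd; pos6(id82) recv 14: drop; pos7(id93) recv 82: drop; pos0(id94) recv 93: drop
Round 2: pos2(id29) recv 94: fwd; pos3(id87) recv 49: drop; pos5(id14) recv 87: fwd; pos6(id82) recv 61: drop
Round 3: pos3(id87) recv 94: fwd; pos6(id82) recv 87: fwd
Round 4: pos4(id61) recv 94: fwd; pos7(id93) recv 87: drop
Round 5: pos5(id14) recv 94: fwd
Round 6: pos6(id82) recv 94: fwd
Round 7: pos7(id93) recv 94: fwd
Round 8: pos0(id94) recv 94: ELECTED
Message ID 49 originates at pos 1; dropped at pos 3 in round 2

Answer: 2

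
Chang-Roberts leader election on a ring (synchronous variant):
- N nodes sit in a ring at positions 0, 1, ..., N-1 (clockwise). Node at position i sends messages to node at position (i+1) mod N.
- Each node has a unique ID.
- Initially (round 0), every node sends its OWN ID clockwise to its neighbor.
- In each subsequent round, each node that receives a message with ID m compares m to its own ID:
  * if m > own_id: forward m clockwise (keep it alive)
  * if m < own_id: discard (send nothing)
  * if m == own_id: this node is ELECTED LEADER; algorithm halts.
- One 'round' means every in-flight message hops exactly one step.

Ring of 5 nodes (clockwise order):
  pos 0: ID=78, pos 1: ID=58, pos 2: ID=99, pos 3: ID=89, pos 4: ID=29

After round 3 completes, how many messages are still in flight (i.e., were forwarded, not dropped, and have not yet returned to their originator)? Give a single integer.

Round 1: pos1(id58) recv 78: fwd; pos2(id99) recv 58: drop; pos3(id89) recv 99: fwd; pos4(id29) recv 89: fwd; pos0(id78) recv 29: drop
Round 2: pos2(id99) recv 78: drop; pos4(id29) recv 99: fwd; pos0(id78) recv 89: fwd
Round 3: pos0(id78) recv 99: fwd; pos1(id58) recv 89: fwd
After round 3: 2 messages still in flight

Answer: 2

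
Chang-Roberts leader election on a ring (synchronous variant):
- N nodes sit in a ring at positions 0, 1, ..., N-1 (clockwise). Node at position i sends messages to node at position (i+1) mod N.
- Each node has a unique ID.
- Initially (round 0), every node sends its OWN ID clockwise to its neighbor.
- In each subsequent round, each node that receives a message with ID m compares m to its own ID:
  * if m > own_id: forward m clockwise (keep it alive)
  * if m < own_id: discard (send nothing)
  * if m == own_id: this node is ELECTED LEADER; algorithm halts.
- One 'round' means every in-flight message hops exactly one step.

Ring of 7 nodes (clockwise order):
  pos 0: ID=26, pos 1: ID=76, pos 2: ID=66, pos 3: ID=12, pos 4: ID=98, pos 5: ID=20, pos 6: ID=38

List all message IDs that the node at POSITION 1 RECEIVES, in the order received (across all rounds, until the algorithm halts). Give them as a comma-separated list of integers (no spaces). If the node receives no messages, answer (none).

Round 1: pos1(id76) recv 26: drop; pos2(id66) recv 76: fwd; pos3(id12) recv 66: fwd; pos4(id98) recv 12: drop; pos5(id20) recv 98: fwd; pos6(id38) recv 20: drop; pos0(id26) recv 38: fwd
Round 2: pos3(id12) recv 76: fwd; pos4(id98) recv 66: drop; pos6(id38) recv 98: fwd; pos1(id76) recv 38: drop
Round 3: pos4(id98) recv 76: drop; pos0(id26) recv 98: fwd
Round 4: pos1(id76) recv 98: fwd
Round 5: pos2(id66) recv 98: fwd
Round 6: pos3(id12) recv 98: fwd
Round 7: pos4(id98) recv 98: ELECTED

Answer: 26,38,98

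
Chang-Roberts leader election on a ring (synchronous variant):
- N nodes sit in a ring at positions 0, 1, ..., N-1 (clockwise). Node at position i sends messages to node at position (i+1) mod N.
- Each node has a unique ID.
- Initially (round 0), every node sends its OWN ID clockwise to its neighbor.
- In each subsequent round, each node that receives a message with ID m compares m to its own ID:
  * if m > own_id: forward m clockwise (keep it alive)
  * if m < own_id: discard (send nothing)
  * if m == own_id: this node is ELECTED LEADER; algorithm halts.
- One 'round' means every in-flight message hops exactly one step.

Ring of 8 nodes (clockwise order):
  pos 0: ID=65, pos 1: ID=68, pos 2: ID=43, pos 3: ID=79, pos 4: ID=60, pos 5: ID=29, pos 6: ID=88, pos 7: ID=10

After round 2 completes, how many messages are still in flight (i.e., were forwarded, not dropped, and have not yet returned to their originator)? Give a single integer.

Answer: 2

Derivation:
Round 1: pos1(id68) recv 65: drop; pos2(id43) recv 68: fwd; pos3(id79) recv 43: drop; pos4(id60) recv 79: fwd; pos5(id29) recv 60: fwd; pos6(id88) recv 29: drop; pos7(id10) recv 88: fwd; pos0(id65) recv 10: drop
Round 2: pos3(id79) recv 68: drop; pos5(id29) recv 79: fwd; pos6(id88) recv 60: drop; pos0(id65) recv 88: fwd
After round 2: 2 messages still in flight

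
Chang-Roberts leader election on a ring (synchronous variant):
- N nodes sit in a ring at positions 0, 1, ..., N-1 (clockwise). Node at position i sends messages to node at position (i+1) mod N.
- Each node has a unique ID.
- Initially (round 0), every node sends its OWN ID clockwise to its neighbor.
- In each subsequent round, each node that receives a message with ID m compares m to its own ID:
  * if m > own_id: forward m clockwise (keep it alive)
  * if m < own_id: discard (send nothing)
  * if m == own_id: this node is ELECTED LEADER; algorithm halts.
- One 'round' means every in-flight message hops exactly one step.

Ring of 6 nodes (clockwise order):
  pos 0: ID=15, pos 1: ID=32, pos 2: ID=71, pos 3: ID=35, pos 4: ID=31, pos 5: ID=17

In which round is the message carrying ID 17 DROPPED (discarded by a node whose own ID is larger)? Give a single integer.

Answer: 2

Derivation:
Round 1: pos1(id32) recv 15: drop; pos2(id71) recv 32: drop; pos3(id35) recv 71: fwd; pos4(id31) recv 35: fwd; pos5(id17) recv 31: fwd; pos0(id15) recv 17: fwd
Round 2: pos4(id31) recv 71: fwd; pos5(id17) recv 35: fwd; pos0(id15) recv 31: fwd; pos1(id32) recv 17: drop
Round 3: pos5(id17) recv 71: fwd; pos0(id15) recv 35: fwd; pos1(id32) recv 31: drop
Round 4: pos0(id15) recv 71: fwd; pos1(id32) recv 35: fwd
Round 5: pos1(id32) recv 71: fwd; pos2(id71) recv 35: drop
Round 6: pos2(id71) recv 71: ELECTED
Message ID 17 originates at pos 5; dropped at pos 1 in round 2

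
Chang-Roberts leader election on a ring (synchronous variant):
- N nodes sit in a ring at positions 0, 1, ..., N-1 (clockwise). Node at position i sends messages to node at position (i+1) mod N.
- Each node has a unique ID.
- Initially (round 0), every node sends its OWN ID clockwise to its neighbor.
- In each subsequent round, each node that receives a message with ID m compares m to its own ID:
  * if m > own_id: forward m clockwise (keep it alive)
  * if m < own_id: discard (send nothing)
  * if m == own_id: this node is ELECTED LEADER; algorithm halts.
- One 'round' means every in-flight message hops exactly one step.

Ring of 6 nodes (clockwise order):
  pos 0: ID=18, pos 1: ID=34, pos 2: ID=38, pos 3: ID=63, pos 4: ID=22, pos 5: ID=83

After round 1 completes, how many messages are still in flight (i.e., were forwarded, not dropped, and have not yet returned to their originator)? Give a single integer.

Answer: 2

Derivation:
Round 1: pos1(id34) recv 18: drop; pos2(id38) recv 34: drop; pos3(id63) recv 38: drop; pos4(id22) recv 63: fwd; pos5(id83) recv 22: drop; pos0(id18) recv 83: fwd
After round 1: 2 messages still in flight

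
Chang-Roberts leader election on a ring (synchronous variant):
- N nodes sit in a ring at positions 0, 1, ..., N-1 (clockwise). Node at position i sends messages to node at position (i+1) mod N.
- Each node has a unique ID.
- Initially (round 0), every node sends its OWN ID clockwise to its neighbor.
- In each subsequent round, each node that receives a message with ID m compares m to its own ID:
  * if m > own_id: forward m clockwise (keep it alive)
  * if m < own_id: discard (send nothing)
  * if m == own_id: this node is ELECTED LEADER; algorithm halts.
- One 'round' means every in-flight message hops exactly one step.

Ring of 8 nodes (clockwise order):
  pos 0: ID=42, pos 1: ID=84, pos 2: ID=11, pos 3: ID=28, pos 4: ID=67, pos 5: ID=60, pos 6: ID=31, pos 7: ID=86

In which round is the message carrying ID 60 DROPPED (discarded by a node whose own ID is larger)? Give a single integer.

Answer: 2

Derivation:
Round 1: pos1(id84) recv 42: drop; pos2(id11) recv 84: fwd; pos3(id28) recv 11: drop; pos4(id67) recv 28: drop; pos5(id60) recv 67: fwd; pos6(id31) recv 60: fwd; pos7(id86) recv 31: drop; pos0(id42) recv 86: fwd
Round 2: pos3(id28) recv 84: fwd; pos6(id31) recv 67: fwd; pos7(id86) recv 60: drop; pos1(id84) recv 86: fwd
Round 3: pos4(id67) recv 84: fwd; pos7(id86) recv 67: drop; pos2(id11) recv 86: fwd
Round 4: pos5(id60) recv 84: fwd; pos3(id28) recv 86: fwd
Round 5: pos6(id31) recv 84: fwd; pos4(id67) recv 86: fwd
Round 6: pos7(id86) recv 84: drop; pos5(id60) recv 86: fwd
Round 7: pos6(id31) recv 86: fwd
Round 8: pos7(id86) recv 86: ELECTED
Message ID 60 originates at pos 5; dropped at pos 7 in round 2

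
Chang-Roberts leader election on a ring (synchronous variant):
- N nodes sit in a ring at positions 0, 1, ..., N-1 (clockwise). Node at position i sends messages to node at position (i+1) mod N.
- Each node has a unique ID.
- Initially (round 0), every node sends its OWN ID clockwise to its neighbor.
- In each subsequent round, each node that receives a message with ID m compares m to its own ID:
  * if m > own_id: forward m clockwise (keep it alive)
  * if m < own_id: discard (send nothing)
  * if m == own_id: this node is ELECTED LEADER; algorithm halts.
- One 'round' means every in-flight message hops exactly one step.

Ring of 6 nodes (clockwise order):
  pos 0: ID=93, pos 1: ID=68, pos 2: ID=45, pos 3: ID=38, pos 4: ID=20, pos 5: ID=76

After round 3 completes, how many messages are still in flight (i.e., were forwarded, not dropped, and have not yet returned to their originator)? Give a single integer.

Answer: 2

Derivation:
Round 1: pos1(id68) recv 93: fwd; pos2(id45) recv 68: fwd; pos3(id38) recv 45: fwd; pos4(id20) recv 38: fwd; pos5(id76) recv 20: drop; pos0(id93) recv 76: drop
Round 2: pos2(id45) recv 93: fwd; pos3(id38) recv 68: fwd; pos4(id20) recv 45: fwd; pos5(id76) recv 38: drop
Round 3: pos3(id38) recv 93: fwd; pos4(id20) recv 68: fwd; pos5(id76) recv 45: drop
After round 3: 2 messages still in flight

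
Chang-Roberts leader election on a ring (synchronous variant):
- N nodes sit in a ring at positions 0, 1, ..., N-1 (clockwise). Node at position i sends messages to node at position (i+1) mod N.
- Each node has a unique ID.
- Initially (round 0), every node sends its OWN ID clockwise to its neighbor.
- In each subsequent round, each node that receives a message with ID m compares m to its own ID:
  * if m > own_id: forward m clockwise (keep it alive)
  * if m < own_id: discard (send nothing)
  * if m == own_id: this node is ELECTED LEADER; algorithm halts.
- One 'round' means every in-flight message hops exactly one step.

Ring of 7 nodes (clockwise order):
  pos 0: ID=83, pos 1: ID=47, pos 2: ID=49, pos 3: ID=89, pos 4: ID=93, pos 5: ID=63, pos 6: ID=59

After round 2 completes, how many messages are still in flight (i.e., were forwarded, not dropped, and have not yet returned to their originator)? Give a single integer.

Round 1: pos1(id47) recv 83: fwd; pos2(id49) recv 47: drop; pos3(id89) recv 49: drop; pos4(id93) recv 89: drop; pos5(id63) recv 93: fwd; pos6(id59) recv 63: fwd; pos0(id83) recv 59: drop
Round 2: pos2(id49) recv 83: fwd; pos6(id59) recv 93: fwd; pos0(id83) recv 63: drop
After round 2: 2 messages still in flight

Answer: 2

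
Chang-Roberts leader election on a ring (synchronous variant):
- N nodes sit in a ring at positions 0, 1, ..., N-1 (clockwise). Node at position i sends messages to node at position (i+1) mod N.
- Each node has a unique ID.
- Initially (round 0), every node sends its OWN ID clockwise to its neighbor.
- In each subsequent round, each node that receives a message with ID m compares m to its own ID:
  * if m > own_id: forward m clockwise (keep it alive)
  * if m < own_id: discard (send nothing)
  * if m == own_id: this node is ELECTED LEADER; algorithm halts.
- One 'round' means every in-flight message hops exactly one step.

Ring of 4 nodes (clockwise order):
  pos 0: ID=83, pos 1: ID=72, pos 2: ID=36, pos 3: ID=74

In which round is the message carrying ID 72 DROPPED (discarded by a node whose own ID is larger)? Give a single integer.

Answer: 2

Derivation:
Round 1: pos1(id72) recv 83: fwd; pos2(id36) recv 72: fwd; pos3(id74) recv 36: drop; pos0(id83) recv 74: drop
Round 2: pos2(id36) recv 83: fwd; pos3(id74) recv 72: drop
Round 3: pos3(id74) recv 83: fwd
Round 4: pos0(id83) recv 83: ELECTED
Message ID 72 originates at pos 1; dropped at pos 3 in round 2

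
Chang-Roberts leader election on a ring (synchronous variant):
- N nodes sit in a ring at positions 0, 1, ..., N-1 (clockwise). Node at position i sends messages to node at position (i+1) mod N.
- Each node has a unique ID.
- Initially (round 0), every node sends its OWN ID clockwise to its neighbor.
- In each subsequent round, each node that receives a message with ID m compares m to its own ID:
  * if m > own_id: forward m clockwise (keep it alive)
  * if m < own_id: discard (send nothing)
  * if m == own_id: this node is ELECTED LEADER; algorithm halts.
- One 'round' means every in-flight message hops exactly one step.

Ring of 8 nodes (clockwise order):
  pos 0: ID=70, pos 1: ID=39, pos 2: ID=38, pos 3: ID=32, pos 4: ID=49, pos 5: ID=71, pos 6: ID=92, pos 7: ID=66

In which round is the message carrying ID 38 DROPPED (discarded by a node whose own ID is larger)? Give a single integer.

Round 1: pos1(id39) recv 70: fwd; pos2(id38) recv 39: fwd; pos3(id32) recv 38: fwd; pos4(id49) recv 32: drop; pos5(id71) recv 49: drop; pos6(id92) recv 71: drop; pos7(id66) recv 92: fwd; pos0(id70) recv 66: drop
Round 2: pos2(id38) recv 70: fwd; pos3(id32) recv 39: fwd; pos4(id49) recv 38: drop; pos0(id70) recv 92: fwd
Round 3: pos3(id32) recv 70: fwd; pos4(id49) recv 39: drop; pos1(id39) recv 92: fwd
Round 4: pos4(id49) recv 70: fwd; pos2(id38) recv 92: fwd
Round 5: pos5(id71) recv 70: drop; pos3(id32) recv 92: fwd
Round 6: pos4(id49) recv 92: fwd
Round 7: pos5(id71) recv 92: fwd
Round 8: pos6(id92) recv 92: ELECTED
Message ID 38 originates at pos 2; dropped at pos 4 in round 2

Answer: 2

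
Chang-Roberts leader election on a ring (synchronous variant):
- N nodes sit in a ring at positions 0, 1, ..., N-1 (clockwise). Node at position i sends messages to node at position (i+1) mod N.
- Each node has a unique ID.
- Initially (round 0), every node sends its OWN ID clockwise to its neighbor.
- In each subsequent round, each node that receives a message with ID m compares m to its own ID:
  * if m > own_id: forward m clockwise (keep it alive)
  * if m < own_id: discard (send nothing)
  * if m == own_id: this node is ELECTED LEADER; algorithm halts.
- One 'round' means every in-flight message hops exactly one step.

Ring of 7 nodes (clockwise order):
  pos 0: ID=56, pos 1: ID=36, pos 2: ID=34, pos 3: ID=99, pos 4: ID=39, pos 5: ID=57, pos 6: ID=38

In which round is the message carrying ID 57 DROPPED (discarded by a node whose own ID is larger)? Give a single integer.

Answer: 5

Derivation:
Round 1: pos1(id36) recv 56: fwd; pos2(id34) recv 36: fwd; pos3(id99) recv 34: drop; pos4(id39) recv 99: fwd; pos5(id57) recv 39: drop; pos6(id38) recv 57: fwd; pos0(id56) recv 38: drop
Round 2: pos2(id34) recv 56: fwd; pos3(id99) recv 36: drop; pos5(id57) recv 99: fwd; pos0(id56) recv 57: fwd
Round 3: pos3(id99) recv 56: drop; pos6(id38) recv 99: fwd; pos1(id36) recv 57: fwd
Round 4: pos0(id56) recv 99: fwd; pos2(id34) recv 57: fwd
Round 5: pos1(id36) recv 99: fwd; pos3(id99) recv 57: drop
Round 6: pos2(id34) recv 99: fwd
Round 7: pos3(id99) recv 99: ELECTED
Message ID 57 originates at pos 5; dropped at pos 3 in round 5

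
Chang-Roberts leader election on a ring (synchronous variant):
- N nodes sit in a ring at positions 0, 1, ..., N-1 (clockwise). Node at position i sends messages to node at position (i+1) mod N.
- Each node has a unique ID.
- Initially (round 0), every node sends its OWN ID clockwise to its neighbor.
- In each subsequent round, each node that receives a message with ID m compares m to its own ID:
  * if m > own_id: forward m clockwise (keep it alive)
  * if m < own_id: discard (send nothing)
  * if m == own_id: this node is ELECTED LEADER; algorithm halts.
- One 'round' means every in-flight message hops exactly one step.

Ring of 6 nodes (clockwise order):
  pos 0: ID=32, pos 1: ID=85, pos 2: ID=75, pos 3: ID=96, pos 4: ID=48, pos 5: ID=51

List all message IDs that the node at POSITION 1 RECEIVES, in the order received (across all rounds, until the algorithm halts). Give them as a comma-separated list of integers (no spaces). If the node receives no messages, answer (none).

Answer: 32,51,96

Derivation:
Round 1: pos1(id85) recv 32: drop; pos2(id75) recv 85: fwd; pos3(id96) recv 75: drop; pos4(id48) recv 96: fwd; pos5(id51) recv 48: drop; pos0(id32) recv 51: fwd
Round 2: pos3(id96) recv 85: drop; pos5(id51) recv 96: fwd; pos1(id85) recv 51: drop
Round 3: pos0(id32) recv 96: fwd
Round 4: pos1(id85) recv 96: fwd
Round 5: pos2(id75) recv 96: fwd
Round 6: pos3(id96) recv 96: ELECTED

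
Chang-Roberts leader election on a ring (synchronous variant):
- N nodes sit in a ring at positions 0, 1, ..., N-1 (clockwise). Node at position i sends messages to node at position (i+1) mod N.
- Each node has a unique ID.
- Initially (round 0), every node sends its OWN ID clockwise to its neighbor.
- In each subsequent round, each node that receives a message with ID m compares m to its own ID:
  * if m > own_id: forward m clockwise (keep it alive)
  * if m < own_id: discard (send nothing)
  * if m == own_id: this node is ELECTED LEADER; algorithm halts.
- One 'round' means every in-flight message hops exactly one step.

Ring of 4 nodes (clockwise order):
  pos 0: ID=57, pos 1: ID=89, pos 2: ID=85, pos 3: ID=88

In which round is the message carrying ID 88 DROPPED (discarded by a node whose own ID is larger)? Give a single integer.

Answer: 2

Derivation:
Round 1: pos1(id89) recv 57: drop; pos2(id85) recv 89: fwd; pos3(id88) recv 85: drop; pos0(id57) recv 88: fwd
Round 2: pos3(id88) recv 89: fwd; pos1(id89) recv 88: drop
Round 3: pos0(id57) recv 89: fwd
Round 4: pos1(id89) recv 89: ELECTED
Message ID 88 originates at pos 3; dropped at pos 1 in round 2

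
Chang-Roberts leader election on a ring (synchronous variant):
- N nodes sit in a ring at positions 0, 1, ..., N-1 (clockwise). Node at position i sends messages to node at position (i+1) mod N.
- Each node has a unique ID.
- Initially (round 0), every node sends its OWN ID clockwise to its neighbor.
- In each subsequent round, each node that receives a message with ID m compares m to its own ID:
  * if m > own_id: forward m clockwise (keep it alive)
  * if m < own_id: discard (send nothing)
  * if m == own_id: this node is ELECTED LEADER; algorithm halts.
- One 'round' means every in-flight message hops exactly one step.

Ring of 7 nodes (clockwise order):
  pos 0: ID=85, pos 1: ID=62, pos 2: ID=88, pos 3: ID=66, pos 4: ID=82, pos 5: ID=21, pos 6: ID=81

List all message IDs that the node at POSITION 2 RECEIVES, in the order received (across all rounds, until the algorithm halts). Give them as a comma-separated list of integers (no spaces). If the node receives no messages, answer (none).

Answer: 62,85,88

Derivation:
Round 1: pos1(id62) recv 85: fwd; pos2(id88) recv 62: drop; pos3(id66) recv 88: fwd; pos4(id82) recv 66: drop; pos5(id21) recv 82: fwd; pos6(id81) recv 21: drop; pos0(id85) recv 81: drop
Round 2: pos2(id88) recv 85: drop; pos4(id82) recv 88: fwd; pos6(id81) recv 82: fwd
Round 3: pos5(id21) recv 88: fwd; pos0(id85) recv 82: drop
Round 4: pos6(id81) recv 88: fwd
Round 5: pos0(id85) recv 88: fwd
Round 6: pos1(id62) recv 88: fwd
Round 7: pos2(id88) recv 88: ELECTED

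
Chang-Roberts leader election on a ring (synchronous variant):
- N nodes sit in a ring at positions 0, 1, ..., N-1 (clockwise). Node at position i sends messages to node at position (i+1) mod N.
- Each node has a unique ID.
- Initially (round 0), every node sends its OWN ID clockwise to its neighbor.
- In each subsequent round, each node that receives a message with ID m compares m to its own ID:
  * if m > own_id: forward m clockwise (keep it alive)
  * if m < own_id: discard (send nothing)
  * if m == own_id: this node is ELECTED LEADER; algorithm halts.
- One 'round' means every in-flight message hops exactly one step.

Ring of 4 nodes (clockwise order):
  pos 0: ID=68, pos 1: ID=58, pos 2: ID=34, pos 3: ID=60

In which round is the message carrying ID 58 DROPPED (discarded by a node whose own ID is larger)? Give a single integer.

Round 1: pos1(id58) recv 68: fwd; pos2(id34) recv 58: fwd; pos3(id60) recv 34: drop; pos0(id68) recv 60: drop
Round 2: pos2(id34) recv 68: fwd; pos3(id60) recv 58: drop
Round 3: pos3(id60) recv 68: fwd
Round 4: pos0(id68) recv 68: ELECTED
Message ID 58 originates at pos 1; dropped at pos 3 in round 2

Answer: 2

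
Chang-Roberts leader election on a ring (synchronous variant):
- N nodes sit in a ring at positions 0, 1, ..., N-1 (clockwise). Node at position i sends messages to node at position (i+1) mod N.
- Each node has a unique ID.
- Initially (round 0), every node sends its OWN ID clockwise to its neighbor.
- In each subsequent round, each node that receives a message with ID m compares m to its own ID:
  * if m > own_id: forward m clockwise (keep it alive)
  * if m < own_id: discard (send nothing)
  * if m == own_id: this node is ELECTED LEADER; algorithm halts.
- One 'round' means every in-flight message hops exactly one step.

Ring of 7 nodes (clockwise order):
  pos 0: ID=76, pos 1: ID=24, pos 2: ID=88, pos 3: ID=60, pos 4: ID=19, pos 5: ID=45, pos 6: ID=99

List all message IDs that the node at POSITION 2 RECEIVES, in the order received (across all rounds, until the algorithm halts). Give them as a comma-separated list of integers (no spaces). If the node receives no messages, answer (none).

Answer: 24,76,99

Derivation:
Round 1: pos1(id24) recv 76: fwd; pos2(id88) recv 24: drop; pos3(id60) recv 88: fwd; pos4(id19) recv 60: fwd; pos5(id45) recv 19: drop; pos6(id99) recv 45: drop; pos0(id76) recv 99: fwd
Round 2: pos2(id88) recv 76: drop; pos4(id19) recv 88: fwd; pos5(id45) recv 60: fwd; pos1(id24) recv 99: fwd
Round 3: pos5(id45) recv 88: fwd; pos6(id99) recv 60: drop; pos2(id88) recv 99: fwd
Round 4: pos6(id99) recv 88: drop; pos3(id60) recv 99: fwd
Round 5: pos4(id19) recv 99: fwd
Round 6: pos5(id45) recv 99: fwd
Round 7: pos6(id99) recv 99: ELECTED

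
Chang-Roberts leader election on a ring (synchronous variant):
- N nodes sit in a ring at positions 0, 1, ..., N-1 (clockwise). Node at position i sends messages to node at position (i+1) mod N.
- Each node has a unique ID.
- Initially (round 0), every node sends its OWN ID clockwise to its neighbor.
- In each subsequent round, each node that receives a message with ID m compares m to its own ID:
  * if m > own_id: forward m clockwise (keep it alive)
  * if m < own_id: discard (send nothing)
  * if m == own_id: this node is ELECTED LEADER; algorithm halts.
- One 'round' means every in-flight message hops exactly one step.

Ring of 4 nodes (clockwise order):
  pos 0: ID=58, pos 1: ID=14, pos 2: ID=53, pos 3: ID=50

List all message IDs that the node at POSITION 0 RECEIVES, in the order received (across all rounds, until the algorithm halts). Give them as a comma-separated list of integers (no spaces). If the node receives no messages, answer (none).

Answer: 50,53,58

Derivation:
Round 1: pos1(id14) recv 58: fwd; pos2(id53) recv 14: drop; pos3(id50) recv 53: fwd; pos0(id58) recv 50: drop
Round 2: pos2(id53) recv 58: fwd; pos0(id58) recv 53: drop
Round 3: pos3(id50) recv 58: fwd
Round 4: pos0(id58) recv 58: ELECTED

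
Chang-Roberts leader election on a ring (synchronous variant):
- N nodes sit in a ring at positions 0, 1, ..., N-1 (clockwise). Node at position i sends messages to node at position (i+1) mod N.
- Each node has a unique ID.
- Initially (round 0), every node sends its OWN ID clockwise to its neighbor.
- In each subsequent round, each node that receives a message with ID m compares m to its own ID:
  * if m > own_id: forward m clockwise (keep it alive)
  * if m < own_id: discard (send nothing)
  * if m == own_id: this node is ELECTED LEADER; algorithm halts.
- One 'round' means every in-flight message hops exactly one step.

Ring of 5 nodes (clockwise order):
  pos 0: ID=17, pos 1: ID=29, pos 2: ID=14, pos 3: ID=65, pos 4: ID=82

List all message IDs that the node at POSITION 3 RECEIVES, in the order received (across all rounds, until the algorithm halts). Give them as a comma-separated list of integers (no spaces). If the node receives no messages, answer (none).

Round 1: pos1(id29) recv 17: drop; pos2(id14) recv 29: fwd; pos3(id65) recv 14: drop; pos4(id82) recv 65: drop; pos0(id17) recv 82: fwd
Round 2: pos3(id65) recv 29: drop; pos1(id29) recv 82: fwd
Round 3: pos2(id14) recv 82: fwd
Round 4: pos3(id65) recv 82: fwd
Round 5: pos4(id82) recv 82: ELECTED

Answer: 14,29,82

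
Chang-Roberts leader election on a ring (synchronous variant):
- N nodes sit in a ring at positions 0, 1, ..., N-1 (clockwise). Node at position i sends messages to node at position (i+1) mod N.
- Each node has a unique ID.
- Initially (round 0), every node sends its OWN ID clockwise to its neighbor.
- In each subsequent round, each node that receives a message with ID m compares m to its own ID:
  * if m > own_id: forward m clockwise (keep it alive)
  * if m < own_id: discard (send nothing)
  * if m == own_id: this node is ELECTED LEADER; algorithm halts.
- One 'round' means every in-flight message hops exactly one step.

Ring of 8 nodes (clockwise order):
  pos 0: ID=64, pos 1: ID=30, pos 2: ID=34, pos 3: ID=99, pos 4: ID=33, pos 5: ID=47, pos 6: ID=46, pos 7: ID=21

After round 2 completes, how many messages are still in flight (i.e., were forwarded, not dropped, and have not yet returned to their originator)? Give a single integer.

Answer: 3

Derivation:
Round 1: pos1(id30) recv 64: fwd; pos2(id34) recv 30: drop; pos3(id99) recv 34: drop; pos4(id33) recv 99: fwd; pos5(id47) recv 33: drop; pos6(id46) recv 47: fwd; pos7(id21) recv 46: fwd; pos0(id64) recv 21: drop
Round 2: pos2(id34) recv 64: fwd; pos5(id47) recv 99: fwd; pos7(id21) recv 47: fwd; pos0(id64) recv 46: drop
After round 2: 3 messages still in flight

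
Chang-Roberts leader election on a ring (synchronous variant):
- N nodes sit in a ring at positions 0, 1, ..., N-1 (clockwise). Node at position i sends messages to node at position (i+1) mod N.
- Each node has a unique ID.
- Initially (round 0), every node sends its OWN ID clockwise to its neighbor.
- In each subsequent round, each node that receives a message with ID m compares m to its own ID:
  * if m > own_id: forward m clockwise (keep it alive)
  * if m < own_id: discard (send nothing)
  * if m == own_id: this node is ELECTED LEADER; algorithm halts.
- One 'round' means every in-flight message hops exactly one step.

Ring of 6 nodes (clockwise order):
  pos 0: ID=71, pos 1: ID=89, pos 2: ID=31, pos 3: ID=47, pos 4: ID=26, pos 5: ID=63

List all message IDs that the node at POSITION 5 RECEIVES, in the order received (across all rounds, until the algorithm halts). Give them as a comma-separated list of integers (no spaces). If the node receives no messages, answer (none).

Round 1: pos1(id89) recv 71: drop; pos2(id31) recv 89: fwd; pos3(id47) recv 31: drop; pos4(id26) recv 47: fwd; pos5(id63) recv 26: drop; pos0(id71) recv 63: drop
Round 2: pos3(id47) recv 89: fwd; pos5(id63) recv 47: drop
Round 3: pos4(id26) recv 89: fwd
Round 4: pos5(id63) recv 89: fwd
Round 5: pos0(id71) recv 89: fwd
Round 6: pos1(id89) recv 89: ELECTED

Answer: 26,47,89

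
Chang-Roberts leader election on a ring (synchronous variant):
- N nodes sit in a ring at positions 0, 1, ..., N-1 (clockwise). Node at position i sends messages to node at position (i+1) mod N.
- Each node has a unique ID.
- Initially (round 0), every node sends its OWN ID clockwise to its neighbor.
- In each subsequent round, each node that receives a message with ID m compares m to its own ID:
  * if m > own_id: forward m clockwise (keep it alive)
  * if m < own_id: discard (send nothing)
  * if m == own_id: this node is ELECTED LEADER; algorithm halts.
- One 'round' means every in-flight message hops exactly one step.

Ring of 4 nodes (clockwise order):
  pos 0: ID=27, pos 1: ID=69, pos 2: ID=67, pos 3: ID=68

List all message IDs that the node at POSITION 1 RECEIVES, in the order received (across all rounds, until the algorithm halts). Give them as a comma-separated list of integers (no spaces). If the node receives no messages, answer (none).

Round 1: pos1(id69) recv 27: drop; pos2(id67) recv 69: fwd; pos3(id68) recv 67: drop; pos0(id27) recv 68: fwd
Round 2: pos3(id68) recv 69: fwd; pos1(id69) recv 68: drop
Round 3: pos0(id27) recv 69: fwd
Round 4: pos1(id69) recv 69: ELECTED

Answer: 27,68,69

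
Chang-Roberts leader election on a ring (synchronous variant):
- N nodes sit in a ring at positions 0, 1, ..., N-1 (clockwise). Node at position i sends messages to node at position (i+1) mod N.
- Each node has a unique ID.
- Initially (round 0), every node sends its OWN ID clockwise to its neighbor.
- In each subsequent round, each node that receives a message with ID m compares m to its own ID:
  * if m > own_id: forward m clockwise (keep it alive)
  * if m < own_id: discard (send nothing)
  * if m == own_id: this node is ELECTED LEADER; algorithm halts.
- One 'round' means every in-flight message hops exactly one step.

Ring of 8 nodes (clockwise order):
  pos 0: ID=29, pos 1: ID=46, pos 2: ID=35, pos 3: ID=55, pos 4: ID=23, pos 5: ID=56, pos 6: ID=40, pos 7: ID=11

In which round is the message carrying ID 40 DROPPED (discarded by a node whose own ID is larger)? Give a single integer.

Answer: 3

Derivation:
Round 1: pos1(id46) recv 29: drop; pos2(id35) recv 46: fwd; pos3(id55) recv 35: drop; pos4(id23) recv 55: fwd; pos5(id56) recv 23: drop; pos6(id40) recv 56: fwd; pos7(id11) recv 40: fwd; pos0(id29) recv 11: drop
Round 2: pos3(id55) recv 46: drop; pos5(id56) recv 55: drop; pos7(id11) recv 56: fwd; pos0(id29) recv 40: fwd
Round 3: pos0(id29) recv 56: fwd; pos1(id46) recv 40: drop
Round 4: pos1(id46) recv 56: fwd
Round 5: pos2(id35) recv 56: fwd
Round 6: pos3(id55) recv 56: fwd
Round 7: pos4(id23) recv 56: fwd
Round 8: pos5(id56) recv 56: ELECTED
Message ID 40 originates at pos 6; dropped at pos 1 in round 3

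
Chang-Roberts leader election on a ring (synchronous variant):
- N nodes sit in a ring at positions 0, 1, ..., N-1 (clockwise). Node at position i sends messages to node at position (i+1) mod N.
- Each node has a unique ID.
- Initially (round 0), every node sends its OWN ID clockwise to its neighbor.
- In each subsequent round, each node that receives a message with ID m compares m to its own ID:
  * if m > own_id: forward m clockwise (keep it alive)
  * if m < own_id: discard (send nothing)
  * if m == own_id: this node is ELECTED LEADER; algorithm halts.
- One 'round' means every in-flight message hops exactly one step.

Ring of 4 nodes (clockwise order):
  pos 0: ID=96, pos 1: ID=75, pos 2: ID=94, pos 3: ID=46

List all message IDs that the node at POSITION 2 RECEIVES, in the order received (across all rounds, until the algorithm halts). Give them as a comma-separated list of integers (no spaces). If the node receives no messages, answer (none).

Round 1: pos1(id75) recv 96: fwd; pos2(id94) recv 75: drop; pos3(id46) recv 94: fwd; pos0(id96) recv 46: drop
Round 2: pos2(id94) recv 96: fwd; pos0(id96) recv 94: drop
Round 3: pos3(id46) recv 96: fwd
Round 4: pos0(id96) recv 96: ELECTED

Answer: 75,96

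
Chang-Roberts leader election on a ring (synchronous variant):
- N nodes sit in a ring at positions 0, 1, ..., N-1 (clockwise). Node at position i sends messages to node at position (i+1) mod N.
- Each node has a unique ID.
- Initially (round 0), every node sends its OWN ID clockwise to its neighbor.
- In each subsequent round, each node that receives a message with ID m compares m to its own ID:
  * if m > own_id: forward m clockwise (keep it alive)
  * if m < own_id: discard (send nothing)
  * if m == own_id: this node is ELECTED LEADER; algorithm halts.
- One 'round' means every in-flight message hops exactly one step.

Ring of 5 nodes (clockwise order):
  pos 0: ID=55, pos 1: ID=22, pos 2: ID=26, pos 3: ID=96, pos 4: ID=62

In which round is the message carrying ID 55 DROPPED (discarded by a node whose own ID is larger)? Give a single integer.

Answer: 3

Derivation:
Round 1: pos1(id22) recv 55: fwd; pos2(id26) recv 22: drop; pos3(id96) recv 26: drop; pos4(id62) recv 96: fwd; pos0(id55) recv 62: fwd
Round 2: pos2(id26) recv 55: fwd; pos0(id55) recv 96: fwd; pos1(id22) recv 62: fwd
Round 3: pos3(id96) recv 55: drop; pos1(id22) recv 96: fwd; pos2(id26) recv 62: fwd
Round 4: pos2(id26) recv 96: fwd; pos3(id96) recv 62: drop
Round 5: pos3(id96) recv 96: ELECTED
Message ID 55 originates at pos 0; dropped at pos 3 in round 3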